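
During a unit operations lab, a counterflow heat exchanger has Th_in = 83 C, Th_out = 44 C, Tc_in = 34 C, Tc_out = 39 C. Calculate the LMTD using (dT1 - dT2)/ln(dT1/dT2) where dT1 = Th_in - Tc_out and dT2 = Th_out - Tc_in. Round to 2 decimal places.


dT1 = Th_in - Tc_out = 83 - 39 = 44
dT2 = Th_out - Tc_in = 44 - 34 = 10
LMTD = (dT1 - dT2) / ln(dT1/dT2)
LMTD = (44 - 10) / ln(44/10)
LMTD = 22.95 K


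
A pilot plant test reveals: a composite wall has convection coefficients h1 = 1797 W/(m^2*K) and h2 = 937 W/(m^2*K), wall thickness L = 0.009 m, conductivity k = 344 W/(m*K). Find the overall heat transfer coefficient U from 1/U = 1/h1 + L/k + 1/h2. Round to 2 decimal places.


1/U = 1/h1 + L/k + 1/h2
1/U = 1/1797 + 0.009/344 + 1/937
1/U = 0.000556483 + 2.61628e-05 + 0.0010672359
1/U = 0.0016498817
U = 606.10 W/(m^2*K)


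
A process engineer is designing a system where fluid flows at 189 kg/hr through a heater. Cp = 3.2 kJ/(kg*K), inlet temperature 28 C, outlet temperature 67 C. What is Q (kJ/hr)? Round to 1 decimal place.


Q = m_dot * Cp * (T2 - T1)
Q = 189 * 3.2 * (67 - 28)
Q = 189 * 3.2 * 39
Q = 23587.2 kJ/hr


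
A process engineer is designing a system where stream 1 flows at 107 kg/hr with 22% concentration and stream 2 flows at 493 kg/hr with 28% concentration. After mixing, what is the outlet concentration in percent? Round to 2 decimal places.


Mass balance on solute: F1*x1 + F2*x2 = F3*x3
F3 = F1 + F2 = 107 + 493 = 600 kg/hr
x3 = (F1*x1 + F2*x2)/F3
x3 = (107*0.22 + 493*0.28) / 600
x3 = 26.93%


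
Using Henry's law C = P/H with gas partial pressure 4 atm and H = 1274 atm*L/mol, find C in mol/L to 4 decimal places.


C = P / H
C = 4 / 1274
C = 0.0031 mol/L


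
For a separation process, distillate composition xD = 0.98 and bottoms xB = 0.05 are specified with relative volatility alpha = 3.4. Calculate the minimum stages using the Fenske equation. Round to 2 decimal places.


N_min = ln((xD*(1-xB))/(xB*(1-xD))) / ln(alpha)
Numerator inside ln: 0.931 / 0.001 = 931.0
ln(931.0) = 6.836259
ln(alpha) = ln(3.4) = 1.223775
N_min = 6.836259 / 1.223775 = 5.59


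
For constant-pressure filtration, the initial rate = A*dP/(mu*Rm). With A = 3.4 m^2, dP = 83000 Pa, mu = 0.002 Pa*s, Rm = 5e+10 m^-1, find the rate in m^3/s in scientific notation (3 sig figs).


rate = A * dP / (mu * Rm)
rate = 3.4 * 83000 / (0.002 * 5e+10)
rate = 282200.0 / 1.000e+08
rate = 2.82e-03 m^3/s


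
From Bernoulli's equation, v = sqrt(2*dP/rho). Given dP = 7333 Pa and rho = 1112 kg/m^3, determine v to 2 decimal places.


v = sqrt(2*dP/rho)
v = sqrt(2*7333/1112)
v = sqrt(13.188849)
v = 3.63 m/s


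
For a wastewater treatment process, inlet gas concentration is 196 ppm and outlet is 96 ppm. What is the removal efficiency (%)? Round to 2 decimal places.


Efficiency = (G_in - G_out) / G_in * 100%
Efficiency = (196 - 96) / 196 * 100
Efficiency = 100 / 196 * 100
Efficiency = 51.02%


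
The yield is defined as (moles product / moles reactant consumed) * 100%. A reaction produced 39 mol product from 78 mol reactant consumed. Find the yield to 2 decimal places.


Yield = (moles product / moles consumed) * 100%
Yield = (39 / 78) * 100
Yield = 0.5 * 100
Yield = 50.00%


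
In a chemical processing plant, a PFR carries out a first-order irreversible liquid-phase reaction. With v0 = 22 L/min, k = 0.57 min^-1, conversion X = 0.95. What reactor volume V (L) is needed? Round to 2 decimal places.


V = (v0/k) * ln(1/(1-X))
V = (22/0.57) * ln(1/(1-0.95))
V = 38.596491 * ln(20.0)
V = 38.596491 * 2.995732
V = 115.62 L


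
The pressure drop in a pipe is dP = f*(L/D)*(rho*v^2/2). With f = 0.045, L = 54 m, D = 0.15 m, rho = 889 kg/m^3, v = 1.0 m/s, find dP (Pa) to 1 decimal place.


dP = f * (L/D) * (rho*v^2/2)
dP = 0.045 * (54/0.15) * (889*1.0^2/2)
L/D = 360.0
rho*v^2/2 = 889*1.0/2 = 444.5
dP = 0.045 * 360.0 * 444.5
dP = 7200.9 Pa


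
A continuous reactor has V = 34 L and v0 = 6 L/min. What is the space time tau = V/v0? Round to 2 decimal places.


tau = V / v0
tau = 34 / 6
tau = 5.67 min


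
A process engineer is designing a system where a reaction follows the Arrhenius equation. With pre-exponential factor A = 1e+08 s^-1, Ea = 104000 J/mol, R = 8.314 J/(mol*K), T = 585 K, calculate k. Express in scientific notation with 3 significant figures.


k = A * exp(-Ea/(R*T))
k = 1e+08 * exp(-104000 / (8.314 * 585))
k = 1e+08 * exp(-21.382942)
k = 5.17e-02


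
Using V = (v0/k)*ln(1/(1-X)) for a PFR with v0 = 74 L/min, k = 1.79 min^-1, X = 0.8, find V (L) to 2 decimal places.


V = (v0/k) * ln(1/(1-X))
V = (74/1.79) * ln(1/(1-0.8))
V = 41.340782 * ln(5.0)
V = 41.340782 * 1.609438
V = 66.54 L


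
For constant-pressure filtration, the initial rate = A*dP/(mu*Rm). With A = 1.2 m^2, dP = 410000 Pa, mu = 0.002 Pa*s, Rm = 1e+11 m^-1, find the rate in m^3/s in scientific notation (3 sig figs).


rate = A * dP / (mu * Rm)
rate = 1.2 * 410000 / (0.002 * 1e+11)
rate = 492000.0 / 2.000e+08
rate = 2.46e-03 m^3/s


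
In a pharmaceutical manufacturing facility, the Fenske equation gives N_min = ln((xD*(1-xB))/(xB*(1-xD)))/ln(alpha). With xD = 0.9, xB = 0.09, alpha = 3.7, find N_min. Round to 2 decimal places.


N_min = ln((xD*(1-xB))/(xB*(1-xD))) / ln(alpha)
Numerator inside ln: 0.819 / 0.009 = 91.0
ln(91.0) = 4.51086
ln(alpha) = ln(3.7) = 1.308333
N_min = 4.51086 / 1.308333 = 3.45


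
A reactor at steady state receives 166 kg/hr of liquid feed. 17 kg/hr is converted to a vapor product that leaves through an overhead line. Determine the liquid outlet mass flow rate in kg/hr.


Steady-state mass balance on the main outlet: F_out = F_in - F_removed
F_out = 166 - 17
F_out = 149 kg/hr


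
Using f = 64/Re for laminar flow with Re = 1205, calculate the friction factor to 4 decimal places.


f = 64 / Re
f = 64 / 1205
f = 0.0531


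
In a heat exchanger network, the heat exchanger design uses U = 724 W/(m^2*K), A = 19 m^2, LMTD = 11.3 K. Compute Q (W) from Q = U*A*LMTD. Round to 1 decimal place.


Q = U * A * LMTD
Q = 724 * 19 * 11.3
Q = 155442.8 W


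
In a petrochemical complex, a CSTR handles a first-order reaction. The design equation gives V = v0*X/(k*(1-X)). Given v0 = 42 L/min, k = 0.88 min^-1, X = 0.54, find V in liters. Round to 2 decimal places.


V = v0 * X / (k * (1 - X))
V = 42 * 0.54 / (0.88 * (1 - 0.54))
V = 22.68 / (0.88 * 0.46)
V = 22.68 / 0.4048
V = 56.03 L


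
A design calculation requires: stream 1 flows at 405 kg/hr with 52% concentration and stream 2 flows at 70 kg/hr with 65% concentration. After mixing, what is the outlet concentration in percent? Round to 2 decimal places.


Mass balance on solute: F1*x1 + F2*x2 = F3*x3
F3 = F1 + F2 = 405 + 70 = 475 kg/hr
x3 = (F1*x1 + F2*x2)/F3
x3 = (405*0.52 + 70*0.65) / 475
x3 = 53.92%


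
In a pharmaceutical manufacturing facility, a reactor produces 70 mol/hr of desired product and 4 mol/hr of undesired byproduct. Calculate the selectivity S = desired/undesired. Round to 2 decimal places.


S = desired product rate / undesired product rate
S = 70 / 4
S = 17.50


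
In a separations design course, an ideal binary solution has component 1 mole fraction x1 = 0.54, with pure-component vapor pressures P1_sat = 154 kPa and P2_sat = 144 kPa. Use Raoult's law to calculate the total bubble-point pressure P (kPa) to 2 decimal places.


P = x1*P1_sat + x2*P2_sat
x2 = 1 - x1 = 1 - 0.54 = 0.46
P = 0.54*154 + 0.46*144
P = 83.16 + 66.24
P = 149.40 kPa


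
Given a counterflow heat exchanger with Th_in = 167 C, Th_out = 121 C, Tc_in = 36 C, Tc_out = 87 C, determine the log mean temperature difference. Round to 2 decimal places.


dT1 = Th_in - Tc_out = 167 - 87 = 80
dT2 = Th_out - Tc_in = 121 - 36 = 85
LMTD = (dT1 - dT2) / ln(dT1/dT2)
LMTD = (80 - 85) / ln(80/85)
LMTD = 82.47 K


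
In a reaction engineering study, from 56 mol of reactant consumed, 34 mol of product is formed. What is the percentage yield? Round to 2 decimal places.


Yield = (moles product / moles consumed) * 100%
Yield = (34 / 56) * 100
Yield = 0.6071 * 100
Yield = 60.71%


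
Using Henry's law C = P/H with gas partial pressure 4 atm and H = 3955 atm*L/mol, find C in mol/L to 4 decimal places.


C = P / H
C = 4 / 3955
C = 0.0010 mol/L


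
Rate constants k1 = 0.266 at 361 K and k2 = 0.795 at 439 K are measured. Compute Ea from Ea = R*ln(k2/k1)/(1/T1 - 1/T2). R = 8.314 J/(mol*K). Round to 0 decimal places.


Ea = R * ln(k2/k1) / (1/T1 - 1/T2)
ln(k2/k1) = ln(0.795/0.266) = 1.0948458
1/T1 - 1/T2 = 1/361 - 1/439 = 0.000492178774
Ea = 8.314 * 1.0948458 / 0.000492178774
Ea = 18494 J/mol


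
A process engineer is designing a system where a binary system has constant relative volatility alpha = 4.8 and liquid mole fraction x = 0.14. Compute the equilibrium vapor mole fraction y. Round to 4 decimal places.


y = alpha*x / (1 + (alpha-1)*x)
y = 4.8*0.14 / (1 + (4.8-1)*0.14)
y = 0.672 / (1 + 0.532)
y = 0.672 / 1.532
y = 0.4386


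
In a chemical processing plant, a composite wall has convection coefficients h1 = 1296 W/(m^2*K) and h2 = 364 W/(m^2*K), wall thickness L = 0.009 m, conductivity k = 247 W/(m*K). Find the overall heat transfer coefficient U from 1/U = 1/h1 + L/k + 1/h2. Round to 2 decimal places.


1/U = 1/h1 + L/k + 1/h2
1/U = 1/1296 + 0.009/247 + 1/364
1/U = 0.0007716049 + 3.64372e-05 + 0.0027472527
1/U = 0.0035552948
U = 281.27 W/(m^2*K)


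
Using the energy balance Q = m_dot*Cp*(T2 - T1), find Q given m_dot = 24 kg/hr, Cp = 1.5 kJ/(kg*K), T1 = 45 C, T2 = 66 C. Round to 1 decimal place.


Q = m_dot * Cp * (T2 - T1)
Q = 24 * 1.5 * (66 - 45)
Q = 24 * 1.5 * 21
Q = 756.0 kJ/hr


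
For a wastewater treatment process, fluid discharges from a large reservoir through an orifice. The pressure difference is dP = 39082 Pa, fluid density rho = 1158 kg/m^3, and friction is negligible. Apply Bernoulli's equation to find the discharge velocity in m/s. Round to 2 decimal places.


v = sqrt(2*dP/rho)
v = sqrt(2*39082/1158)
v = sqrt(67.499136)
v = 8.22 m/s


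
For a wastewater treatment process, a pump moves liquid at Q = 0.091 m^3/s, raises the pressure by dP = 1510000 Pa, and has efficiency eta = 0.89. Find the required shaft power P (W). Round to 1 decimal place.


P = Q * dP / eta
P = 0.091 * 1510000 / 0.89
P = 137410.0 / 0.89
P = 154393.3 W


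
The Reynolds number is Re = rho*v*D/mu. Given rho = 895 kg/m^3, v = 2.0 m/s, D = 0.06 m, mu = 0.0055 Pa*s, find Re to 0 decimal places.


Re = rho * v * D / mu
Re = 895 * 2.0 * 0.06 / 0.0055
Re = 107.4 / 0.0055
Re = 19527


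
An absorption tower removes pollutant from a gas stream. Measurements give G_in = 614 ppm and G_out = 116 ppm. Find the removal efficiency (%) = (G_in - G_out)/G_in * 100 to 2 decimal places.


Efficiency = (G_in - G_out) / G_in * 100%
Efficiency = (614 - 116) / 614 * 100
Efficiency = 498 / 614 * 100
Efficiency = 81.11%


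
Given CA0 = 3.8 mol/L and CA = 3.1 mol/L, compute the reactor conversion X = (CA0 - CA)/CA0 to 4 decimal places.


X = (CA0 - CA) / CA0
X = (3.8 - 3.1) / 3.8
X = 0.7 / 3.8
X = 0.1842


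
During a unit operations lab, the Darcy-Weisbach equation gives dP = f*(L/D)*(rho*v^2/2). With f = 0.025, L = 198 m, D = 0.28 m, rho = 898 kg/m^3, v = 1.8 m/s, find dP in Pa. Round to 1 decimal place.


dP = f * (L/D) * (rho*v^2/2)
dP = 0.025 * (198/0.28) * (898*1.8^2/2)
L/D = 707.14285714
rho*v^2/2 = 898*3.24/2 = 1454.76
dP = 0.025 * 707.14285714 * 1454.76
dP = 25718.1 Pa


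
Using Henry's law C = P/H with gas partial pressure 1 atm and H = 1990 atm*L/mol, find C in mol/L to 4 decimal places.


C = P / H
C = 1 / 1990
C = 0.0005 mol/L


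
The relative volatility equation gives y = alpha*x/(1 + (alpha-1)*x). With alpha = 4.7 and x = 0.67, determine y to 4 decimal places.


y = alpha*x / (1 + (alpha-1)*x)
y = 4.7*0.67 / (1 + (4.7-1)*0.67)
y = 3.149 / (1 + 2.479)
y = 3.149 / 3.479
y = 0.9051


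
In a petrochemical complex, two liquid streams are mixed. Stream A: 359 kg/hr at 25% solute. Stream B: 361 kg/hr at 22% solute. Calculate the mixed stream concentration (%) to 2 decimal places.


Mass balance on solute: F1*x1 + F2*x2 = F3*x3
F3 = F1 + F2 = 359 + 361 = 720 kg/hr
x3 = (F1*x1 + F2*x2)/F3
x3 = (359*0.25 + 361*0.22) / 720
x3 = 23.50%


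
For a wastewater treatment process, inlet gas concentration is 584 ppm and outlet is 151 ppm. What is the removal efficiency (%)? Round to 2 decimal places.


Efficiency = (G_in - G_out) / G_in * 100%
Efficiency = (584 - 151) / 584 * 100
Efficiency = 433 / 584 * 100
Efficiency = 74.14%


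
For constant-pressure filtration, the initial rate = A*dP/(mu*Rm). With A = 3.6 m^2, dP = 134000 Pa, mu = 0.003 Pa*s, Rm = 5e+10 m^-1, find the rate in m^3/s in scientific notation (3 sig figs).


rate = A * dP / (mu * Rm)
rate = 3.6 * 134000 / (0.003 * 5e+10)
rate = 482400.0 / 1.500e+08
rate = 3.22e-03 m^3/s


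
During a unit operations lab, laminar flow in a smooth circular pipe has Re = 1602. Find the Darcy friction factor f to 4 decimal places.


f = 64 / Re
f = 64 / 1602
f = 0.0400


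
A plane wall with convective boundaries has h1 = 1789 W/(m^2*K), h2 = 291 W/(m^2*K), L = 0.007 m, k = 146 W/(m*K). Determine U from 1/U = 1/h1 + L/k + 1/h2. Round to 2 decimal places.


1/U = 1/h1 + L/k + 1/h2
1/U = 1/1789 + 0.007/146 + 1/291
1/U = 0.0005589715 + 4.79452e-05 + 0.0034364261
1/U = 0.0040433428
U = 247.32 W/(m^2*K)


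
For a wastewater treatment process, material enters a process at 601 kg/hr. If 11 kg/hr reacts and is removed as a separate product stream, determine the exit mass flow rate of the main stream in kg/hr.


Steady-state mass balance on the main outlet: F_out = F_in - F_removed
F_out = 601 - 11
F_out = 590 kg/hr


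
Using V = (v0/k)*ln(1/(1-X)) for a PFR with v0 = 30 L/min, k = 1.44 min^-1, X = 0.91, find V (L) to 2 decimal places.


V = (v0/k) * ln(1/(1-X))
V = (30/1.44) * ln(1/(1-0.91))
V = 20.833333 * ln(11.111111)
V = 20.833333 * 2.407946
V = 50.17 L


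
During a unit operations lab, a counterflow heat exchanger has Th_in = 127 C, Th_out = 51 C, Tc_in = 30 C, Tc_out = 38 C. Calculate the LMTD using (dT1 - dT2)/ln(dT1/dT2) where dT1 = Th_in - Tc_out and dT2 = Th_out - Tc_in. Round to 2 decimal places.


dT1 = Th_in - Tc_out = 127 - 38 = 89
dT2 = Th_out - Tc_in = 51 - 30 = 21
LMTD = (dT1 - dT2) / ln(dT1/dT2)
LMTD = (89 - 21) / ln(89/21)
LMTD = 47.09 K


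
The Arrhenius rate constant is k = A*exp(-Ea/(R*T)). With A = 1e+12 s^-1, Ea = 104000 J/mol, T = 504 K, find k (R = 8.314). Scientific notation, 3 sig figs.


k = A * exp(-Ea/(R*T))
k = 1e+12 * exp(-104000 / (8.314 * 504))
k = 1e+12 * exp(-24.819486)
k = 1.66e+01


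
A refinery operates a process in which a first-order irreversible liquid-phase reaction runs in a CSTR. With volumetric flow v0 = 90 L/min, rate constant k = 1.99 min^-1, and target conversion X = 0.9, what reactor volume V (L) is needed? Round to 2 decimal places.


V = v0 * X / (k * (1 - X))
V = 90 * 0.9 / (1.99 * (1 - 0.9))
V = 81.0 / (1.99 * 0.1)
V = 81.0 / 0.199
V = 407.04 L


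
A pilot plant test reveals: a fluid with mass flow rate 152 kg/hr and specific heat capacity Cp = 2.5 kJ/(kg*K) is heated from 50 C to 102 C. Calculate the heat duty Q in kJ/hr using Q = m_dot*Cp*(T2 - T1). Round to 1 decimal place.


Q = m_dot * Cp * (T2 - T1)
Q = 152 * 2.5 * (102 - 50)
Q = 152 * 2.5 * 52
Q = 19760.0 kJ/hr


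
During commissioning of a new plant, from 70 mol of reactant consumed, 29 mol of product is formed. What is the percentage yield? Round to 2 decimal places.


Yield = (moles product / moles consumed) * 100%
Yield = (29 / 70) * 100
Yield = 0.4143 * 100
Yield = 41.43%


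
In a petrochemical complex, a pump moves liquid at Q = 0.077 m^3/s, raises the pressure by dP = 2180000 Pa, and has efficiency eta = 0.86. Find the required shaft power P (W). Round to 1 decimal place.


P = Q * dP / eta
P = 0.077 * 2180000 / 0.86
P = 167860.0 / 0.86
P = 195186.0 W


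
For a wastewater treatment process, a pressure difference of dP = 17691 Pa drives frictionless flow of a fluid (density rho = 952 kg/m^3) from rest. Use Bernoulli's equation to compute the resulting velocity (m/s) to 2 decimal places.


v = sqrt(2*dP/rho)
v = sqrt(2*17691/952)
v = sqrt(37.165966)
v = 6.10 m/s


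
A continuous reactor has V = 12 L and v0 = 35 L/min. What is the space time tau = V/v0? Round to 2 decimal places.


tau = V / v0
tau = 12 / 35
tau = 0.34 min


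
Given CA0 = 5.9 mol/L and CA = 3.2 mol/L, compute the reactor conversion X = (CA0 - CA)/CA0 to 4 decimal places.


X = (CA0 - CA) / CA0
X = (5.9 - 3.2) / 5.9
X = 2.7 / 5.9
X = 0.4576


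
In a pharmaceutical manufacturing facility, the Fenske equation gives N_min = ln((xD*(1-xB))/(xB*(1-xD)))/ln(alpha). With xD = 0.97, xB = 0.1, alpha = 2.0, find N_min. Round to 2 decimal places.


N_min = ln((xD*(1-xB))/(xB*(1-xD))) / ln(alpha)
Numerator inside ln: 0.873 / 0.003 = 291.0
ln(291.0) = 5.673323
ln(alpha) = ln(2.0) = 0.693147
N_min = 5.673323 / 0.693147 = 8.18


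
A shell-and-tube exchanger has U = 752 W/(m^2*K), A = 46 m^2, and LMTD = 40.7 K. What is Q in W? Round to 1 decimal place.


Q = U * A * LMTD
Q = 752 * 46 * 40.7
Q = 1407894.4 W


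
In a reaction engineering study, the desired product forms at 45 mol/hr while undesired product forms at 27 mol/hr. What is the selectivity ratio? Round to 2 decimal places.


S = desired product rate / undesired product rate
S = 45 / 27
S = 1.67


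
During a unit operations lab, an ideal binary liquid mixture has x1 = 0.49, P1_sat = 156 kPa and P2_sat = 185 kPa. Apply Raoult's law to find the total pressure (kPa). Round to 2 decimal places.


P = x1*P1_sat + x2*P2_sat
x2 = 1 - x1 = 1 - 0.49 = 0.51
P = 0.49*156 + 0.51*185
P = 76.44 + 94.35
P = 170.79 kPa


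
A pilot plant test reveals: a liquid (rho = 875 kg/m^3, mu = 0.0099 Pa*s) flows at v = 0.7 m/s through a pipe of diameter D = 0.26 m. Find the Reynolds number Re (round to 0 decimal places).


Re = rho * v * D / mu
Re = 875 * 0.7 * 0.26 / 0.0099
Re = 159.25 / 0.0099
Re = 16086


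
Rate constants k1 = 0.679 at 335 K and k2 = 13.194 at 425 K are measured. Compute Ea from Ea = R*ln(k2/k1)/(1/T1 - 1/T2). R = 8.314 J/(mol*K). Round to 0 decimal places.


Ea = R * ln(k2/k1) / (1/T1 - 1/T2)
ln(k2/k1) = ln(13.194/0.679) = 2.9668963
1/T1 - 1/T2 = 1/335 - 1/425 = 0.00063213345
Ea = 8.314 * 2.9668963 / 0.00063213345
Ea = 39021 J/mol


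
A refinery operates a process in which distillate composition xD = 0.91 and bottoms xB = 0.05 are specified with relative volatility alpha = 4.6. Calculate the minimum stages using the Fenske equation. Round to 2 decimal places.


N_min = ln((xD*(1-xB))/(xB*(1-xD))) / ln(alpha)
Numerator inside ln: 0.8645 / 0.0045 = 192.111111
ln(192.111111) = 5.258074
ln(alpha) = ln(4.6) = 1.526056
N_min = 5.258074 / 1.526056 = 3.45


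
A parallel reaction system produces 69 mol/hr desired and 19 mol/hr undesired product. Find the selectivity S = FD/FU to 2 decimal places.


S = desired product rate / undesired product rate
S = 69 / 19
S = 3.63


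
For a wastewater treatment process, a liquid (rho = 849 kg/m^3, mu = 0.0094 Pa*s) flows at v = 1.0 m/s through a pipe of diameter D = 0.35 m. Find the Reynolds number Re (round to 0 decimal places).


Re = rho * v * D / mu
Re = 849 * 1.0 * 0.35 / 0.0094
Re = 297.15 / 0.0094
Re = 31612


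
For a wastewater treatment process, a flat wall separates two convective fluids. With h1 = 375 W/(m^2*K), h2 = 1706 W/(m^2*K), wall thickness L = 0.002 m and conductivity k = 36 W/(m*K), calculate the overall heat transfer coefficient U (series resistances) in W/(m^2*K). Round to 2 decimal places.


1/U = 1/h1 + L/k + 1/h2
1/U = 1/375 + 0.002/36 + 1/1706
1/U = 0.0026666667 + 5.55556e-05 + 0.0005861665
1/U = 0.0033083888
U = 302.26 W/(m^2*K)


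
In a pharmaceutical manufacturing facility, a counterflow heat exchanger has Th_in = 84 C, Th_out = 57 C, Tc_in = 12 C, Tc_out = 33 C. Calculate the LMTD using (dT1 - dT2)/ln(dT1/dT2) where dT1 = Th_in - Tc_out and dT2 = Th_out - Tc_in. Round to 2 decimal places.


dT1 = Th_in - Tc_out = 84 - 33 = 51
dT2 = Th_out - Tc_in = 57 - 12 = 45
LMTD = (dT1 - dT2) / ln(dT1/dT2)
LMTD = (51 - 45) / ln(51/45)
LMTD = 47.94 K


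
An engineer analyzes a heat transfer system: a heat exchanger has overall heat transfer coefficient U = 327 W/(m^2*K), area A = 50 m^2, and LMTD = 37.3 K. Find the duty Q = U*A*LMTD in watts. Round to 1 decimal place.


Q = U * A * LMTD
Q = 327 * 50 * 37.3
Q = 609855.0 W


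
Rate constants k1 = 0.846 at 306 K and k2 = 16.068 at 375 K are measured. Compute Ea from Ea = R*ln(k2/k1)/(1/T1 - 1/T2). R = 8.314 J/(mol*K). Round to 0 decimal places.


Ea = R * ln(k2/k1) / (1/T1 - 1/T2)
ln(k2/k1) = ln(16.068/0.846) = 2.9440656
1/T1 - 1/T2 = 1/306 - 1/375 = 0.00060130719
Ea = 8.314 * 2.9440656 / 0.00060130719
Ea = 40706 J/mol


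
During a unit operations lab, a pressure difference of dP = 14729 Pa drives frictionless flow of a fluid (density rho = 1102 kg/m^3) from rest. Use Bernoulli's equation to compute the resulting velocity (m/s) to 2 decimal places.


v = sqrt(2*dP/rho)
v = sqrt(2*14729/1102)
v = sqrt(26.731397)
v = 5.17 m/s


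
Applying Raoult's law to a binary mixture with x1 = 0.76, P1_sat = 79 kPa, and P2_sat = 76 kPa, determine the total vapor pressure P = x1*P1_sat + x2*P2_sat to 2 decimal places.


P = x1*P1_sat + x2*P2_sat
x2 = 1 - x1 = 1 - 0.76 = 0.24
P = 0.76*79 + 0.24*76
P = 60.04 + 18.24
P = 78.28 kPa


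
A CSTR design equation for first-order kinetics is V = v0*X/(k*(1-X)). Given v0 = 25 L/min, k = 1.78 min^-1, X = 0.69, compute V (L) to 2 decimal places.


V = v0 * X / (k * (1 - X))
V = 25 * 0.69 / (1.78 * (1 - 0.69))
V = 17.25 / (1.78 * 0.31)
V = 17.25 / 0.5518
V = 31.26 L


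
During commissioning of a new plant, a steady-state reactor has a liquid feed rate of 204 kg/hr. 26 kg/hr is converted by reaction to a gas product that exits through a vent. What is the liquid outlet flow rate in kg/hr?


Steady-state mass balance on the main outlet: F_out = F_in - F_removed
F_out = 204 - 26
F_out = 178 kg/hr


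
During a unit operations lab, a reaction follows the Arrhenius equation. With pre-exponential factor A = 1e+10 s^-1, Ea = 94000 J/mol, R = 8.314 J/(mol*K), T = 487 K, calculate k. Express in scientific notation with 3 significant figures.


k = A * exp(-Ea/(R*T))
k = 1e+10 * exp(-94000 / (8.314 * 487))
k = 1e+10 * exp(-23.216079)
k = 8.27e-01


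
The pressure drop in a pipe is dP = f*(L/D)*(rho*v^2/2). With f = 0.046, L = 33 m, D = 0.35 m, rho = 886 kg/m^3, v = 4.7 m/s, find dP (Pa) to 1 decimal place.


dP = f * (L/D) * (rho*v^2/2)
dP = 0.046 * (33/0.35) * (886*4.7^2/2)
L/D = 94.28571429
rho*v^2/2 = 886*22.09/2 = 9785.87
dP = 0.046 * 94.28571429 * 9785.87
dP = 42442.7 Pa


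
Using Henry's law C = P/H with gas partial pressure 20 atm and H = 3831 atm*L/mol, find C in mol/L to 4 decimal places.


C = P / H
C = 20 / 3831
C = 0.0052 mol/L


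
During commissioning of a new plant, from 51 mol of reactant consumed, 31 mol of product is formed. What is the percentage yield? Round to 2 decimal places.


Yield = (moles product / moles consumed) * 100%
Yield = (31 / 51) * 100
Yield = 0.6078 * 100
Yield = 60.78%


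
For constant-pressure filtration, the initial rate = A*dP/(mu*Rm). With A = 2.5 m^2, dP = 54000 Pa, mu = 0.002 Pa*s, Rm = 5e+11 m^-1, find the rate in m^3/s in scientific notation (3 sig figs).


rate = A * dP / (mu * Rm)
rate = 2.5 * 54000 / (0.002 * 5e+11)
rate = 135000.0 / 1.000e+09
rate = 1.35e-04 m^3/s


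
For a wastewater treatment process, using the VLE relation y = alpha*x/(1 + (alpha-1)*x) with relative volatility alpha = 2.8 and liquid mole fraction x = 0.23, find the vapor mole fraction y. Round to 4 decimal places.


y = alpha*x / (1 + (alpha-1)*x)
y = 2.8*0.23 / (1 + (2.8-1)*0.23)
y = 0.644 / (1 + 0.414)
y = 0.644 / 1.414
y = 0.4554


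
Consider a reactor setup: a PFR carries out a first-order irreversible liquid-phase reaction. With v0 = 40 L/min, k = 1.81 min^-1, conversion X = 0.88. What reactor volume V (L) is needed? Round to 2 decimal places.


V = (v0/k) * ln(1/(1-X))
V = (40/1.81) * ln(1/(1-0.88))
V = 22.099448 * ln(8.333333)
V = 22.099448 * 2.120263
V = 46.86 L


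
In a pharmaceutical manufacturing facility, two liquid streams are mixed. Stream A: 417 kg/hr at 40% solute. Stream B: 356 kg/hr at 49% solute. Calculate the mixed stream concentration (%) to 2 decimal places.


Mass balance on solute: F1*x1 + F2*x2 = F3*x3
F3 = F1 + F2 = 417 + 356 = 773 kg/hr
x3 = (F1*x1 + F2*x2)/F3
x3 = (417*0.4 + 356*0.49) / 773
x3 = 44.14%


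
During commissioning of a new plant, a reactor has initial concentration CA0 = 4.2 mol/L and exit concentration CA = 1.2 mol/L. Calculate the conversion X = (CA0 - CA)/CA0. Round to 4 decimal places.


X = (CA0 - CA) / CA0
X = (4.2 - 1.2) / 4.2
X = 3.0 / 4.2
X = 0.7143


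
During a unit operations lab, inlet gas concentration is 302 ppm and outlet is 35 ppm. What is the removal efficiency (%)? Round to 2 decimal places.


Efficiency = (G_in - G_out) / G_in * 100%
Efficiency = (302 - 35) / 302 * 100
Efficiency = 267 / 302 * 100
Efficiency = 88.41%


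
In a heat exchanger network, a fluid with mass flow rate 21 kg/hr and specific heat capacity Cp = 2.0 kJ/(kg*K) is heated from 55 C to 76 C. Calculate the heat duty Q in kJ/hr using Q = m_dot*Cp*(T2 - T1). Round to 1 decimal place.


Q = m_dot * Cp * (T2 - T1)
Q = 21 * 2.0 * (76 - 55)
Q = 21 * 2.0 * 21
Q = 882.0 kJ/hr


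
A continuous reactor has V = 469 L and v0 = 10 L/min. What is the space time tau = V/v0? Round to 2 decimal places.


tau = V / v0
tau = 469 / 10
tau = 46.90 min


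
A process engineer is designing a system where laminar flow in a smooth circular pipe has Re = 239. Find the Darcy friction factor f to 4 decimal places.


f = 64 / Re
f = 64 / 239
f = 0.2678


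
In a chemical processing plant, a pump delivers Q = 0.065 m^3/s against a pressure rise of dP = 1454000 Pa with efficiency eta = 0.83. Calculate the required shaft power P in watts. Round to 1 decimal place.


P = Q * dP / eta
P = 0.065 * 1454000 / 0.83
P = 94510.0 / 0.83
P = 113867.5 W


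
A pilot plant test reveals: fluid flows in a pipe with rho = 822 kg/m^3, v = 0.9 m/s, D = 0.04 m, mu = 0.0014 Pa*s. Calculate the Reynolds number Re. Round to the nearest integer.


Re = rho * v * D / mu
Re = 822 * 0.9 * 0.04 / 0.0014
Re = 29.592 / 0.0014
Re = 21137


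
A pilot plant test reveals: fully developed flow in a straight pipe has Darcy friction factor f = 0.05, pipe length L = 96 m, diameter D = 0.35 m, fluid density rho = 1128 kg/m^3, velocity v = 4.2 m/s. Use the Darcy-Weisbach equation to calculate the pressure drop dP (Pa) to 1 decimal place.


dP = f * (L/D) * (rho*v^2/2)
dP = 0.05 * (96/0.35) * (1128*4.2^2/2)
L/D = 274.28571429
rho*v^2/2 = 1128*17.64/2 = 9948.96
dP = 0.05 * 274.28571429 * 9948.96
dP = 136442.9 Pa


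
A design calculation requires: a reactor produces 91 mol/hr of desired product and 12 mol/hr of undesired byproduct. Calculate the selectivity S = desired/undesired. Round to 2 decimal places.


S = desired product rate / undesired product rate
S = 91 / 12
S = 7.58


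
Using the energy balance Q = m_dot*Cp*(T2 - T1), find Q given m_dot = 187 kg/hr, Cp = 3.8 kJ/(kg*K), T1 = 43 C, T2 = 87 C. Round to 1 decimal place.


Q = m_dot * Cp * (T2 - T1)
Q = 187 * 3.8 * (87 - 43)
Q = 187 * 3.8 * 44
Q = 31266.4 kJ/hr


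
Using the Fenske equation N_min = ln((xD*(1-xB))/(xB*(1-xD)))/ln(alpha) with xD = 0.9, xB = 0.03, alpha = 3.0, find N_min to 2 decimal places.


N_min = ln((xD*(1-xB))/(xB*(1-xD))) / ln(alpha)
Numerator inside ln: 0.873 / 0.003 = 291.0
ln(291.0) = 5.673323
ln(alpha) = ln(3.0) = 1.098612
N_min = 5.673323 / 1.098612 = 5.16


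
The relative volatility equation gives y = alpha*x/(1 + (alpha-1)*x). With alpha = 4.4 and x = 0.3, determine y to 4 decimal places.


y = alpha*x / (1 + (alpha-1)*x)
y = 4.4*0.3 / (1 + (4.4-1)*0.3)
y = 1.32 / (1 + 1.02)
y = 1.32 / 2.02
y = 0.6535


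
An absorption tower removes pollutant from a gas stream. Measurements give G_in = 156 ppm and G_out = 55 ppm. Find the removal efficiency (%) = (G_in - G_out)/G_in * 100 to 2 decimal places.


Efficiency = (G_in - G_out) / G_in * 100%
Efficiency = (156 - 55) / 156 * 100
Efficiency = 101 / 156 * 100
Efficiency = 64.74%


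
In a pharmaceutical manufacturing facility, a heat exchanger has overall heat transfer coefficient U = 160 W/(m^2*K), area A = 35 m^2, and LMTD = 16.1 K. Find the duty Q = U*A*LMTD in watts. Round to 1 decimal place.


Q = U * A * LMTD
Q = 160 * 35 * 16.1
Q = 90160.0 W


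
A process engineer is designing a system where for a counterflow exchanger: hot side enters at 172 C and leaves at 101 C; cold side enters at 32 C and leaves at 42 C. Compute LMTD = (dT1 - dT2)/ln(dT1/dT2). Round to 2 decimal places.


dT1 = Th_in - Tc_out = 172 - 42 = 130
dT2 = Th_out - Tc_in = 101 - 32 = 69
LMTD = (dT1 - dT2) / ln(dT1/dT2)
LMTD = (130 - 69) / ln(130/69)
LMTD = 96.30 K


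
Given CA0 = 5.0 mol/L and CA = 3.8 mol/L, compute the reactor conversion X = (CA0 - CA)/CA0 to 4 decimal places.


X = (CA0 - CA) / CA0
X = (5.0 - 3.8) / 5.0
X = 1.2 / 5.0
X = 0.2400


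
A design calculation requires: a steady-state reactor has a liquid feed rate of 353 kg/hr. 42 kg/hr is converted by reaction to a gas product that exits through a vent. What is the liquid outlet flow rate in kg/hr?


Steady-state mass balance on the main outlet: F_out = F_in - F_removed
F_out = 353 - 42
F_out = 311 kg/hr


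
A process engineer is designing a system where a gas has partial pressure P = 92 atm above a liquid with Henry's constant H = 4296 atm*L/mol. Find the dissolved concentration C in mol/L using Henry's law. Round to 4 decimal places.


C = P / H
C = 92 / 4296
C = 0.0214 mol/L


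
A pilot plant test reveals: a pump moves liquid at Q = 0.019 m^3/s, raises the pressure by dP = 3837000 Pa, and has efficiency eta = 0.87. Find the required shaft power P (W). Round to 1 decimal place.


P = Q * dP / eta
P = 0.019 * 3837000 / 0.87
P = 72903.0 / 0.87
P = 83796.6 W


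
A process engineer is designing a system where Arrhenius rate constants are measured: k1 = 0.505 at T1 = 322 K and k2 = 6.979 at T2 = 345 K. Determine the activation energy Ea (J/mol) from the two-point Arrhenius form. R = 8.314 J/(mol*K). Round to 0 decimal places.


Ea = R * ln(k2/k1) / (1/T1 - 1/T2)
ln(k2/k1) = ln(6.979/0.505) = 2.6261025
1/T1 - 1/T2 = 1/322 - 1/345 = 0.000207039337
Ea = 8.314 * 2.6261025 / 0.000207039337
Ea = 105455 J/mol


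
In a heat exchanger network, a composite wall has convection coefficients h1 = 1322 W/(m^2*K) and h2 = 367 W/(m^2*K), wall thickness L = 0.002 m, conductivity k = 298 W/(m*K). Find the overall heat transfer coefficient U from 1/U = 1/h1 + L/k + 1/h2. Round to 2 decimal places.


1/U = 1/h1 + L/k + 1/h2
1/U = 1/1322 + 0.002/298 + 1/367
1/U = 0.0007564297 + 6.7114e-06 + 0.0027247956
1/U = 0.0034879367
U = 286.70 W/(m^2*K)


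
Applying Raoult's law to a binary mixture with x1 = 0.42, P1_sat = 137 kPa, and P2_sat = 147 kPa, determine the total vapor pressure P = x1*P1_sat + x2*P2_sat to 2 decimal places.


P = x1*P1_sat + x2*P2_sat
x2 = 1 - x1 = 1 - 0.42 = 0.58
P = 0.42*137 + 0.58*147
P = 57.54 + 85.26
P = 142.80 kPa


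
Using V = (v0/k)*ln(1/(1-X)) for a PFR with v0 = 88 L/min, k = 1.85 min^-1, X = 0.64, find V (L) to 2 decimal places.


V = (v0/k) * ln(1/(1-X))
V = (88/1.85) * ln(1/(1-0.64))
V = 47.567568 * ln(2.777778)
V = 47.567568 * 1.021651
V = 48.60 L


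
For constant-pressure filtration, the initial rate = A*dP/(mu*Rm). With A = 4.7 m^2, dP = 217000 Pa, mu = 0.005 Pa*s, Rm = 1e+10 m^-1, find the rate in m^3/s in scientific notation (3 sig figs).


rate = A * dP / (mu * Rm)
rate = 4.7 * 217000 / (0.005 * 1e+10)
rate = 1019900.0 / 5.000e+07
rate = 2.04e-02 m^3/s


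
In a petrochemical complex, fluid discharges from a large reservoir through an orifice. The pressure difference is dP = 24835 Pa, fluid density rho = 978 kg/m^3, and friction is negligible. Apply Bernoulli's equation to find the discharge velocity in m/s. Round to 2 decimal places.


v = sqrt(2*dP/rho)
v = sqrt(2*24835/978)
v = sqrt(50.787321)
v = 7.13 m/s


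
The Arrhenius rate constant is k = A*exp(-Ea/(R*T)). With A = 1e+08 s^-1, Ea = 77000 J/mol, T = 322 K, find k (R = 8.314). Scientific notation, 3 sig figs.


k = A * exp(-Ea/(R*T))
k = 1e+08 * exp(-77000 / (8.314 * 322))
k = 1e+08 * exp(-28.762381)
k = 3.23e-05


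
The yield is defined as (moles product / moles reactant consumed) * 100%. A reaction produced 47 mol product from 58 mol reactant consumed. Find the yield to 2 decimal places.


Yield = (moles product / moles consumed) * 100%
Yield = (47 / 58) * 100
Yield = 0.8103 * 100
Yield = 81.03%


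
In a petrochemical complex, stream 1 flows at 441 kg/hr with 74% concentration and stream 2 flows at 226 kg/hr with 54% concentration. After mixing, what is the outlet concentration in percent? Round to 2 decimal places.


Mass balance on solute: F1*x1 + F2*x2 = F3*x3
F3 = F1 + F2 = 441 + 226 = 667 kg/hr
x3 = (F1*x1 + F2*x2)/F3
x3 = (441*0.74 + 226*0.54) / 667
x3 = 67.22%


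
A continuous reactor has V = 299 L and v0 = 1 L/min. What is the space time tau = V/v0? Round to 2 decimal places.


tau = V / v0
tau = 299 / 1
tau = 299.00 min


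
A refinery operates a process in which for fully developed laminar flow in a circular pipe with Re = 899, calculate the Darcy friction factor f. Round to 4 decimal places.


f = 64 / Re
f = 64 / 899
f = 0.0712


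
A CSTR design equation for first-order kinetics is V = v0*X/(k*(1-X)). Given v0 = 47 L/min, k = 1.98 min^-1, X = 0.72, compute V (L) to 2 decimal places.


V = v0 * X / (k * (1 - X))
V = 47 * 0.72 / (1.98 * (1 - 0.72))
V = 33.84 / (1.98 * 0.28)
V = 33.84 / 0.5544
V = 61.04 L


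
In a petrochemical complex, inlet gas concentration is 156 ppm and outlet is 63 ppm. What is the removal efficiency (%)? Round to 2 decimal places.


Efficiency = (G_in - G_out) / G_in * 100%
Efficiency = (156 - 63) / 156 * 100
Efficiency = 93 / 156 * 100
Efficiency = 59.62%


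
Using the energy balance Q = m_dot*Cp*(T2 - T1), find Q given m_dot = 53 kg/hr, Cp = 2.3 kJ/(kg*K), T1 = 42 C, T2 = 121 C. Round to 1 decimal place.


Q = m_dot * Cp * (T2 - T1)
Q = 53 * 2.3 * (121 - 42)
Q = 53 * 2.3 * 79
Q = 9630.1 kJ/hr


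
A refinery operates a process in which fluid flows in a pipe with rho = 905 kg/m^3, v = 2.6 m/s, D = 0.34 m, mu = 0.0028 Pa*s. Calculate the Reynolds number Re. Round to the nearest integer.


Re = rho * v * D / mu
Re = 905 * 2.6 * 0.34 / 0.0028
Re = 800.02 / 0.0028
Re = 285721


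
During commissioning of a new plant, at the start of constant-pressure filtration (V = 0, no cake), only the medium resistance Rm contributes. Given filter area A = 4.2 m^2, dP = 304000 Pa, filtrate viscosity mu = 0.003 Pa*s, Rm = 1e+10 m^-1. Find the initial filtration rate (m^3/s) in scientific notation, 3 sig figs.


rate = A * dP / (mu * Rm)
rate = 4.2 * 304000 / (0.003 * 1e+10)
rate = 1276800.0 / 3.000e+07
rate = 4.26e-02 m^3/s


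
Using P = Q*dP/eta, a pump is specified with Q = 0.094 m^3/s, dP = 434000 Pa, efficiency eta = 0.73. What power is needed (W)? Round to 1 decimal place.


P = Q * dP / eta
P = 0.094 * 434000 / 0.73
P = 40796.0 / 0.73
P = 55884.9 W


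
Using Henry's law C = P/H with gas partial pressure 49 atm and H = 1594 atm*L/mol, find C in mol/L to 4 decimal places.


C = P / H
C = 49 / 1594
C = 0.0307 mol/L


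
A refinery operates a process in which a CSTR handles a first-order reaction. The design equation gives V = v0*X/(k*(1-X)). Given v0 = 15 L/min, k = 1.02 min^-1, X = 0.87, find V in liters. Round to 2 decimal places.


V = v0 * X / (k * (1 - X))
V = 15 * 0.87 / (1.02 * (1 - 0.87))
V = 13.05 / (1.02 * 0.13)
V = 13.05 / 0.1326
V = 98.42 L


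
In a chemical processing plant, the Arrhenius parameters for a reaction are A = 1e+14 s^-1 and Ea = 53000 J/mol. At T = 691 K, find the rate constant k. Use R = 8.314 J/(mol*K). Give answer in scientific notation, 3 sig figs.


k = A * exp(-Ea/(R*T))
k = 1e+14 * exp(-53000 / (8.314 * 691))
k = 1e+14 * exp(-9.225455)
k = 9.85e+09


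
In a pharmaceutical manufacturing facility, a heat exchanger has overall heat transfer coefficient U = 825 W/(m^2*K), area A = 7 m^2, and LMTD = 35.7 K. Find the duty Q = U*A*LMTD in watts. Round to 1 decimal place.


Q = U * A * LMTD
Q = 825 * 7 * 35.7
Q = 206167.5 W


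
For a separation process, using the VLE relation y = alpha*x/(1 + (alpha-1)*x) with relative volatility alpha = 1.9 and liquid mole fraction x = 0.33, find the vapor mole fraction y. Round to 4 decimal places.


y = alpha*x / (1 + (alpha-1)*x)
y = 1.9*0.33 / (1 + (1.9-1)*0.33)
y = 0.627 / (1 + 0.297)
y = 0.627 / 1.297
y = 0.4834


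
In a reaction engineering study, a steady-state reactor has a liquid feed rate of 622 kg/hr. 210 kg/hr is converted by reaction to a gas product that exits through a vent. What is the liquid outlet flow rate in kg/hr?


Steady-state mass balance on the main outlet: F_out = F_in - F_removed
F_out = 622 - 210
F_out = 412 kg/hr


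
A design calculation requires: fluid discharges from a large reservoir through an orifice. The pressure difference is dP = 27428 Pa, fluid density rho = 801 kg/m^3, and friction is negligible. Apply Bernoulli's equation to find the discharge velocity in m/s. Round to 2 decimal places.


v = sqrt(2*dP/rho)
v = sqrt(2*27428/801)
v = sqrt(68.484395)
v = 8.28 m/s


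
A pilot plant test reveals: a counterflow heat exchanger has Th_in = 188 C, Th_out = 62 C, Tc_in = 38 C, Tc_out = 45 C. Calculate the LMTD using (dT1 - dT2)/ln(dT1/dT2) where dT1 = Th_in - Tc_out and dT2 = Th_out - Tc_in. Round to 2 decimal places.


dT1 = Th_in - Tc_out = 188 - 45 = 143
dT2 = Th_out - Tc_in = 62 - 38 = 24
LMTD = (dT1 - dT2) / ln(dT1/dT2)
LMTD = (143 - 24) / ln(143/24)
LMTD = 66.67 K


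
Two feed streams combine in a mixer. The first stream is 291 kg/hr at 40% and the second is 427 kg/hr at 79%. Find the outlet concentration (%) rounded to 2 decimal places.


Mass balance on solute: F1*x1 + F2*x2 = F3*x3
F3 = F1 + F2 = 291 + 427 = 718 kg/hr
x3 = (F1*x1 + F2*x2)/F3
x3 = (291*0.4 + 427*0.79) / 718
x3 = 63.19%


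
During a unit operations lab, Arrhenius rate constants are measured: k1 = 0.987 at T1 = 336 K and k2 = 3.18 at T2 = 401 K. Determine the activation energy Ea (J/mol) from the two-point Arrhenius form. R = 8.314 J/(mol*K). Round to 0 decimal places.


Ea = R * ln(k2/k1) / (1/T1 - 1/T2)
ln(k2/k1) = ln(3.18/0.987) = 1.1699664
1/T1 - 1/T2 = 1/336 - 1/401 = 0.00048242489
Ea = 8.314 * 1.1699664 / 0.00048242489
Ea = 20163 J/mol


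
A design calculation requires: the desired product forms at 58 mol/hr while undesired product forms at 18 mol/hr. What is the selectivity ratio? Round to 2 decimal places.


S = desired product rate / undesired product rate
S = 58 / 18
S = 3.22


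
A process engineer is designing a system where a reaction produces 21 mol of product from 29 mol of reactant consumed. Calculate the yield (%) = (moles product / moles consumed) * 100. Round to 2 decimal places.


Yield = (moles product / moles consumed) * 100%
Yield = (21 / 29) * 100
Yield = 0.7241 * 100
Yield = 72.41%


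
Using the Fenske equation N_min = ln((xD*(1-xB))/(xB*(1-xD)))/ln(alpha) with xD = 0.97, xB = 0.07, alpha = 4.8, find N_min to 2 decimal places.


N_min = ln((xD*(1-xB))/(xB*(1-xD))) / ln(alpha)
Numerator inside ln: 0.9021 / 0.0021 = 429.571429
ln(429.571429) = 6.062788
ln(alpha) = ln(4.8) = 1.568616
N_min = 6.062788 / 1.568616 = 3.87


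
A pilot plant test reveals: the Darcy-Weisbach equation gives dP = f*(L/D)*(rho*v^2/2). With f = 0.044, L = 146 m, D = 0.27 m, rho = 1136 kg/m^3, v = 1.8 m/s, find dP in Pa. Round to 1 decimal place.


dP = f * (L/D) * (rho*v^2/2)
dP = 0.044 * (146/0.27) * (1136*1.8^2/2)
L/D = 540.74074074
rho*v^2/2 = 1136*3.24/2 = 1840.32
dP = 0.044 * 540.74074074 * 1840.32
dP = 43786.0 Pa
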